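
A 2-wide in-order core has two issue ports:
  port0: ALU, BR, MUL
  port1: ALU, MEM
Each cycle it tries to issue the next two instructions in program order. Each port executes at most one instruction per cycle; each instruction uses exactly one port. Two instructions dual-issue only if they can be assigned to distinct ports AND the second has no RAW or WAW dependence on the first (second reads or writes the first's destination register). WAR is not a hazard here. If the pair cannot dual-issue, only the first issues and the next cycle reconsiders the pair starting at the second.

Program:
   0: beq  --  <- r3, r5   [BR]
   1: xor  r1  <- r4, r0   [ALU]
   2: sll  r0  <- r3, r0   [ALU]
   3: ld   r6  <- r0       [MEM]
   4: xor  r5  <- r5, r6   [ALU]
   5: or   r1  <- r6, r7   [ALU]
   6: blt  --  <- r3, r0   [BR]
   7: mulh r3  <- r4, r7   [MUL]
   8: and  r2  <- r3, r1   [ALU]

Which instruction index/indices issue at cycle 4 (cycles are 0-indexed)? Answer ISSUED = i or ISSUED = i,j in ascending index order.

c0: i0,i1 beq.BR/xor.ALU  dual
c1: i2 sll.ALU  RAW r0
c2: i3 ld.MEM  RAW r6
c3: i4,i5 xor.ALU/or.ALU  dual
c4: i6 blt.BR  no-port BR/MUL
c5: i7 mulh.MUL  RAW r3
c6: i8 and.ALU  tail

ISSUED = 6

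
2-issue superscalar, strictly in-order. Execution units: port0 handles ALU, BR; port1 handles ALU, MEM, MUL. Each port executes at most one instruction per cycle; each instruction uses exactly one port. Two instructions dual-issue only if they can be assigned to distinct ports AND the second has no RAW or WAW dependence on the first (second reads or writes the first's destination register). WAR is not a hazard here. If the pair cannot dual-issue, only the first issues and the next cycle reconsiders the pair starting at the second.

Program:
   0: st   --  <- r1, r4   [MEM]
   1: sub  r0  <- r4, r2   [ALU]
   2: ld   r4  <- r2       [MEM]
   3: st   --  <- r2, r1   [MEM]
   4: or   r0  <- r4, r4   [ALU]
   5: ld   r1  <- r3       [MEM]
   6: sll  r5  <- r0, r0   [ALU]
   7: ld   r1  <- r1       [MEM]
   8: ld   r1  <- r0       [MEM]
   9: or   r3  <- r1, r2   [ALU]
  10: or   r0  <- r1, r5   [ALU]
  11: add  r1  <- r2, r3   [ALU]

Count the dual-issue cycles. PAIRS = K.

PAIRS = 4

0. st sub @i0&i1  | dual
1. ld @i2  | no-port MEM/MEM
2. st or @i3&i4  | dual
3. ld sll @i5&i6  | dual
4. ld @i7  | no-port MEM/MEM
5. ld @i8  | RAW r1
6. or or @i9&i10  | dual
7. add @i11  | tail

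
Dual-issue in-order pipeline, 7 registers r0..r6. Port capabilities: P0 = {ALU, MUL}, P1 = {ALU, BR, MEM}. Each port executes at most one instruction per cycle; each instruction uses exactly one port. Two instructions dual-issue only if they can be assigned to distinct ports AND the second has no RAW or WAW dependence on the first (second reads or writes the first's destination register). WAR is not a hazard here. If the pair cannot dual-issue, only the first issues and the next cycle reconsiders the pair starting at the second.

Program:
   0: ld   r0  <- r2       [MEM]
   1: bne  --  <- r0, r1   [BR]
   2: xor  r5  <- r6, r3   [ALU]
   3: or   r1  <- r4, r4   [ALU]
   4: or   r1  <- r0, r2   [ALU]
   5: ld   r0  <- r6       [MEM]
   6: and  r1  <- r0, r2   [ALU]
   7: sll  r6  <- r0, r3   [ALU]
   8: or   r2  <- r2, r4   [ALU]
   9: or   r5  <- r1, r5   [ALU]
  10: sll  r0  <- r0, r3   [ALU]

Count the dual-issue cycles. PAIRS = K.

PAIRS = 4

0. ld.MEM @i0  | no-port MEM/BR
1. bne.BR+xor.ALU @i1&i2  | 2-wide
2. or.ALU @i3  | WAW r1
3. or.ALU+ld.MEM @i4&i5  | 2-wide
4. and.ALU+sll.ALU @i6&i7  | 2-wide
5. or.ALU+or.ALU @i8&i9  | 2-wide
6. sll.ALU @i10  | tail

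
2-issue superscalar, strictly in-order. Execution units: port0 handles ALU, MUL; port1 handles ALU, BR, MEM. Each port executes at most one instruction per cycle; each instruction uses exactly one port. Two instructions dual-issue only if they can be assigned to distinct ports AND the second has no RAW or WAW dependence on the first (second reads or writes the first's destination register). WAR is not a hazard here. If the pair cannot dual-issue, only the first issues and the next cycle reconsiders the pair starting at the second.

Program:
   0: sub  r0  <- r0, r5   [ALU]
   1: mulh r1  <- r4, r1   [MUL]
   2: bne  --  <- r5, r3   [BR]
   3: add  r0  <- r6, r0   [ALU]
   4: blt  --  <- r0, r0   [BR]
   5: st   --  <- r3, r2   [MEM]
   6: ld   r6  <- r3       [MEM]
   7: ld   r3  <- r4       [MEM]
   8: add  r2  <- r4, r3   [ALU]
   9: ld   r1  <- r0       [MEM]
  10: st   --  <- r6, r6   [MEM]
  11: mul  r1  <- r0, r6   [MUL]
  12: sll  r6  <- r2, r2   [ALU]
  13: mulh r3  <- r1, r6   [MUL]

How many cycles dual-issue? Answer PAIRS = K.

PAIRS = 4

  cy0 -> i0+i1 (sub.ALU mulh.MUL) dual
  cy1 -> i2+i3 (bne.BR add.ALU) dual
  cy2 -> i4 (blt.BR) no-port BR/MEM
  cy3 -> i5 (st.MEM) no-port MEM/MEM
  cy4 -> i6 (ld.MEM) no-port MEM/MEM
  cy5 -> i7 (ld.MEM) RAW r3
  cy6 -> i8+i9 (add.ALU ld.MEM) dual
  cy7 -> i10+i11 (st.MEM mul.MUL) dual
  cy8 -> i12 (sll.ALU) RAW r6
  cy9 -> i13 (mulh.MUL) tail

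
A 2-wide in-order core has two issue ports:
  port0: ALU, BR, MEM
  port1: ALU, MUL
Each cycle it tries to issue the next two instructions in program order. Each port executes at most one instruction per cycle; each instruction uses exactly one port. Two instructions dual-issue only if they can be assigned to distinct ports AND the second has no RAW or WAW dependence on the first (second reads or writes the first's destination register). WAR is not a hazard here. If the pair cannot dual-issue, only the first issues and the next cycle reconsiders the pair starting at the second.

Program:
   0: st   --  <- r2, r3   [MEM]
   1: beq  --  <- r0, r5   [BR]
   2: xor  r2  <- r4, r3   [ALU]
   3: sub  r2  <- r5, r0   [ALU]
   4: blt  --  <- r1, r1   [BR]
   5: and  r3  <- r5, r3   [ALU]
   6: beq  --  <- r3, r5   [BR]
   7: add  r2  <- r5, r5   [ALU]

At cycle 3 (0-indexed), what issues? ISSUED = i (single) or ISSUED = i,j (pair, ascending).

0. st @i0  | no-port MEM/BR
1. beq/xor @i1/i2  | pair
2. sub/blt @i3/i4  | pair
3. and @i5  | RAW r3
4. beq/add @i6/i7  | pair

ISSUED = 5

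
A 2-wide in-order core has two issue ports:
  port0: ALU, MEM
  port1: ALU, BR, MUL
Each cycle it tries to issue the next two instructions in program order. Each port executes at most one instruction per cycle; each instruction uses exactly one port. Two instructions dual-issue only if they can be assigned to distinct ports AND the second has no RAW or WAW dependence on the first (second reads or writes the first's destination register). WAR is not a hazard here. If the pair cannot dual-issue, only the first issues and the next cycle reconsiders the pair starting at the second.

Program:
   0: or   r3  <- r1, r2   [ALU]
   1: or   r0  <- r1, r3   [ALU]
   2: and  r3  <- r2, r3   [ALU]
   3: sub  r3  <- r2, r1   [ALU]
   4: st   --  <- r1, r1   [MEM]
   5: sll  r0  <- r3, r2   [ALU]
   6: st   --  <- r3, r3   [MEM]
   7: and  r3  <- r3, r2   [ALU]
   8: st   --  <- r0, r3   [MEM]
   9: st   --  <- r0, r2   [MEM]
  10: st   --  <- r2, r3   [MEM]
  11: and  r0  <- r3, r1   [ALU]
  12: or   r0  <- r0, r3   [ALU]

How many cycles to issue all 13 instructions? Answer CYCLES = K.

c0: i0 or  RAW r3
c1: i1+i2 or+and  2-wide
c2: i3+i4 sub+st  2-wide
c3: i5+i6 sll+st  2-wide
c4: i7 and  RAW r3
c5: i8 st  no-port MEM/MEM
c6: i9 st  no-port MEM/MEM
c7: i10+i11 st+and  2-wide
c8: i12 or  tail

CYCLES = 9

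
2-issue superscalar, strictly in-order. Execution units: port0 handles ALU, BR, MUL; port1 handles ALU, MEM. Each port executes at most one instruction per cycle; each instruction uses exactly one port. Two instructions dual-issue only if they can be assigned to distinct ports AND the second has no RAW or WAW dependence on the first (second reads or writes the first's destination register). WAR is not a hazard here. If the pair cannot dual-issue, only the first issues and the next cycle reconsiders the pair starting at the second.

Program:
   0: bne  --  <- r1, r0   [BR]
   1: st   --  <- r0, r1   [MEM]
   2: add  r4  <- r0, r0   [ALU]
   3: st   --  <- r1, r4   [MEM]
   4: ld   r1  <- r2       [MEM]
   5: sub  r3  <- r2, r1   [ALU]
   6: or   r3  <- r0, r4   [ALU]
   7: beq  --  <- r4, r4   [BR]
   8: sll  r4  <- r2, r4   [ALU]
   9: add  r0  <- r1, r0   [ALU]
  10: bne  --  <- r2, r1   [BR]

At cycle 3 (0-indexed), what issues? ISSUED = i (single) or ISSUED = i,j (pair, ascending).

ISSUED = 4

  cy0 -> i0+i1 (bne.BR+st.MEM) pair
  cy1 -> i2 (add.ALU) RAW r4
  cy2 -> i3 (st.MEM) no-port MEM/MEM
  cy3 -> i4 (ld.MEM) RAW r1
  cy4 -> i5 (sub.ALU) WAW r3
  cy5 -> i6+i7 (or.ALU+beq.BR) pair
  cy6 -> i8+i9 (sll.ALU+add.ALU) pair
  cy7 -> i10 (bne.BR) tail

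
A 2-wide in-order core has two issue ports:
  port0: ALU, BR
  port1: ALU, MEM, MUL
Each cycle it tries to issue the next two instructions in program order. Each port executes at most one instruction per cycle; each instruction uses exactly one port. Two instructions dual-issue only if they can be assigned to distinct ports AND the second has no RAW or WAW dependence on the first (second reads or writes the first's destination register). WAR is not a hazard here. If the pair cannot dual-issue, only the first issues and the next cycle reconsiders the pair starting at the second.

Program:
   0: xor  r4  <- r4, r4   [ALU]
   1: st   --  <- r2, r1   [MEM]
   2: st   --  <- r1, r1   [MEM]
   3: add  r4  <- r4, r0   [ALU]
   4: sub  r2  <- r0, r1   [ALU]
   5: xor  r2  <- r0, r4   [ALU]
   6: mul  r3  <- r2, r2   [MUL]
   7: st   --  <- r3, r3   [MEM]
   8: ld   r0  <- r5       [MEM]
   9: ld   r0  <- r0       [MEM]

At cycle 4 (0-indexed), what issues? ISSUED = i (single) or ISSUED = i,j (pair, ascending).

ISSUED = 6

t=0 i0+i1:xor;st ; dual
t=1 i2+i3:st;add ; dual
t=2 i4:sub ; WAW r2
t=3 i5:xor ; RAW r2
t=4 i6:mul ; no-port MUL/MEM
t=5 i7:st ; no-port MEM/MEM
t=6 i8:ld ; no-port MEM/MEM
t=7 i9:ld ; tail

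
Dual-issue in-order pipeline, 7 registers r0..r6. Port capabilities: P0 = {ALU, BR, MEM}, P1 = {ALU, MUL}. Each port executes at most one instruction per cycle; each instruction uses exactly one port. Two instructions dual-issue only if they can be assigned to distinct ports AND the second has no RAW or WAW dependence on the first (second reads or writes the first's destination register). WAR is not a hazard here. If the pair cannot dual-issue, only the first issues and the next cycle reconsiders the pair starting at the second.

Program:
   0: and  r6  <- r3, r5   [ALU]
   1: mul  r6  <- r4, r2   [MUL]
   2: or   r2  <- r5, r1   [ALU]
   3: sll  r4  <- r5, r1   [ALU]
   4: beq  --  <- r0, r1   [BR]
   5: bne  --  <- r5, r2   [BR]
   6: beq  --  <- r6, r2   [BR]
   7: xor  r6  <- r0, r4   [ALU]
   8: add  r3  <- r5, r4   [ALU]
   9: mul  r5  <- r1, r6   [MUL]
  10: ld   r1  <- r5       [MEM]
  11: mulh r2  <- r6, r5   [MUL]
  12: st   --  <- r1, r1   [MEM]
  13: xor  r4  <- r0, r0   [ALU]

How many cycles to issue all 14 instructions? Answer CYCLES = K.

#0 head=0: and i0 WAW r6
#1 head=1: mul+or i1,i2 pair
#2 head=3: sll+beq i3,i4 pair
#3 head=5: bne i5 no-port BR/BR
#4 head=6: beq+xor i6,i7 pair
#5 head=8: add+mul i8,i9 pair
#6 head=10: ld+mulh i10,i11 pair
#7 head=12: st+xor i12,i13 pair

CYCLES = 8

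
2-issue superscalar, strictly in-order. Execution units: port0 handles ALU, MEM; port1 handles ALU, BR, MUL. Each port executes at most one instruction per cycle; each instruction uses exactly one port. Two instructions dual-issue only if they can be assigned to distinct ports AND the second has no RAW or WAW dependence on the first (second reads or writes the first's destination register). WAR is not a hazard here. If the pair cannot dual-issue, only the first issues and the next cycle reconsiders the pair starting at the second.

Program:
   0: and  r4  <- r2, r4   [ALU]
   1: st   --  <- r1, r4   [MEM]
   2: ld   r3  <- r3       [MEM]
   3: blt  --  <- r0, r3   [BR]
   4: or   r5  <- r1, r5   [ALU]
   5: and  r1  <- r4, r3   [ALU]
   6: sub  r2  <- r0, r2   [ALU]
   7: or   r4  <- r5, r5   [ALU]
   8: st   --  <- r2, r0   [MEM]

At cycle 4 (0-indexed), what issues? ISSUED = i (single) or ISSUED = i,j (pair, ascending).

[0] i0  and  -- RAW r4
[1] i1  st  -- no-port MEM/MEM
[2] i2  ld  -- RAW r3
[3] i3+i4  blt;or  -- pair
[4] i5+i6  and;sub  -- pair
[5] i7+i8  or;st  -- pair

ISSUED = 5,6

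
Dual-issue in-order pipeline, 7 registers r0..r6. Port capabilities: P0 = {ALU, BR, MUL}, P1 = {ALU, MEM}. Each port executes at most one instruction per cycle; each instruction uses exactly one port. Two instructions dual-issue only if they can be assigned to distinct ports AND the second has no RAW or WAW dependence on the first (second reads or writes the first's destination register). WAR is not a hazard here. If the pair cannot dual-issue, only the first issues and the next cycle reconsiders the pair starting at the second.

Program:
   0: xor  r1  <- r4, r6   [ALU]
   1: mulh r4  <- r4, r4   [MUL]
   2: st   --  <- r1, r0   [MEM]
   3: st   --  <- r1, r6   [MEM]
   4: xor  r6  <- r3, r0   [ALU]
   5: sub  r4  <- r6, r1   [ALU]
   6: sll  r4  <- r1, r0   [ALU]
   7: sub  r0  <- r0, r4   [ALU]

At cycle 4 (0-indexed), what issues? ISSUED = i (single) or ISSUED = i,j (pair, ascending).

  cy0 -> i0,i1 (xor.ALU mulh.MUL) 2-wide
  cy1 -> i2 (st.MEM) no-port MEM/MEM
  cy2 -> i3,i4 (st.MEM xor.ALU) 2-wide
  cy3 -> i5 (sub.ALU) WAW r4
  cy4 -> i6 (sll.ALU) RAW r4
  cy5 -> i7 (sub.ALU) tail

ISSUED = 6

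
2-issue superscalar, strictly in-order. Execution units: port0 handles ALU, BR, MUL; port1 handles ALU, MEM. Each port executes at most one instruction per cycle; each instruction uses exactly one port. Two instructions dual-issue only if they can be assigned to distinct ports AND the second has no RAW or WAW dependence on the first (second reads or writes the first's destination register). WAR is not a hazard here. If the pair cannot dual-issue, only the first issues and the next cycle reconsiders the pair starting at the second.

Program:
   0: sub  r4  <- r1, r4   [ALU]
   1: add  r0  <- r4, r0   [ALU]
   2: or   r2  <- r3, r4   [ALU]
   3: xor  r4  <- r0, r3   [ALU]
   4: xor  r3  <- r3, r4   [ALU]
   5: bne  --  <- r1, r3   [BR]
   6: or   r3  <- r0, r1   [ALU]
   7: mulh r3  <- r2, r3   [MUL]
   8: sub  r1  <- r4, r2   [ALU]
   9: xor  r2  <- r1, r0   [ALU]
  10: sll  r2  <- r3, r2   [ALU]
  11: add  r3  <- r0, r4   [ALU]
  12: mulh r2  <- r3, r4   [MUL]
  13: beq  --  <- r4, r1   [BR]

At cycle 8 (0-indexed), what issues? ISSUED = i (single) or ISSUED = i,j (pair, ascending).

t=0 i0:sub ; RAW r4
t=1 i1,i2:add+or ; pair
t=2 i3:xor ; RAW r4
t=3 i4:xor ; RAW r3
t=4 i5,i6:bne+or ; pair
t=5 i7,i8:mulh+sub ; pair
t=6 i9:xor ; RAW+WAW r2
t=7 i10,i11:sll+add ; pair
t=8 i12:mulh ; no-port MUL/BR
t=9 i13:beq ; tail

ISSUED = 12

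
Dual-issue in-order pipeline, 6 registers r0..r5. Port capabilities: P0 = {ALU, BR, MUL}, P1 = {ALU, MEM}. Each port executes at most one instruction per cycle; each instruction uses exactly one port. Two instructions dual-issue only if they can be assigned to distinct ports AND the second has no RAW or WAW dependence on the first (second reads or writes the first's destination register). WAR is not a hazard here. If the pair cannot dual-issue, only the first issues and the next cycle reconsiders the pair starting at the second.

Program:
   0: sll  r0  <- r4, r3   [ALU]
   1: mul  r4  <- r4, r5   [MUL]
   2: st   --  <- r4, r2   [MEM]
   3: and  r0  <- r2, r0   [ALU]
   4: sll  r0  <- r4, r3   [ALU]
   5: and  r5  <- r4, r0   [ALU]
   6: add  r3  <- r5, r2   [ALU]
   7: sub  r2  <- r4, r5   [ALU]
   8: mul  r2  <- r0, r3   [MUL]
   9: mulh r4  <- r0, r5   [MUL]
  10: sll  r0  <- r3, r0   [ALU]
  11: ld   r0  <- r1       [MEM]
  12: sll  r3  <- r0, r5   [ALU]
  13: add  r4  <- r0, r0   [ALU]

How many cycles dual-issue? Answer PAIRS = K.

#0 head=0: sll.ALU/mul.MUL i0,i1 pair
#1 head=2: st.MEM/and.ALU i2,i3 pair
#2 head=4: sll.ALU i4 RAW r0
#3 head=5: and.ALU i5 RAW r5
#4 head=6: add.ALU/sub.ALU i6,i7 pair
#5 head=8: mul.MUL i8 no-port MUL/MUL
#6 head=9: mulh.MUL/sll.ALU i9,i10 pair
#7 head=11: ld.MEM i11 RAW r0
#8 head=12: sll.ALU/add.ALU i12,i13 pair

PAIRS = 5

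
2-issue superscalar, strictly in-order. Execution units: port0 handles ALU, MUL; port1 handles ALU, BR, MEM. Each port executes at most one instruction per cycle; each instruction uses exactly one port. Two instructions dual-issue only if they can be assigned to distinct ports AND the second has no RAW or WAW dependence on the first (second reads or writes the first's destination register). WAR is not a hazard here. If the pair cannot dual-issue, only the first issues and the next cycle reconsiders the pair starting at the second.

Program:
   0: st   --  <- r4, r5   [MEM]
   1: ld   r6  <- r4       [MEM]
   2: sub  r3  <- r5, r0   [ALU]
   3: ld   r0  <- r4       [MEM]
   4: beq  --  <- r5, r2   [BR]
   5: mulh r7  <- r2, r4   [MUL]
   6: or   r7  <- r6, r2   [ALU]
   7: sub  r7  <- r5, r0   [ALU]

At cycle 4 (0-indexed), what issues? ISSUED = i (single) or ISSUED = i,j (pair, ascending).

c0: i0 st  no-port MEM/MEM
c1: i1&i2 ld/sub  pair
c2: i3 ld  no-port MEM/BR
c3: i4&i5 beq/mulh  pair
c4: i6 or  WAW r7
c5: i7 sub  tail

ISSUED = 6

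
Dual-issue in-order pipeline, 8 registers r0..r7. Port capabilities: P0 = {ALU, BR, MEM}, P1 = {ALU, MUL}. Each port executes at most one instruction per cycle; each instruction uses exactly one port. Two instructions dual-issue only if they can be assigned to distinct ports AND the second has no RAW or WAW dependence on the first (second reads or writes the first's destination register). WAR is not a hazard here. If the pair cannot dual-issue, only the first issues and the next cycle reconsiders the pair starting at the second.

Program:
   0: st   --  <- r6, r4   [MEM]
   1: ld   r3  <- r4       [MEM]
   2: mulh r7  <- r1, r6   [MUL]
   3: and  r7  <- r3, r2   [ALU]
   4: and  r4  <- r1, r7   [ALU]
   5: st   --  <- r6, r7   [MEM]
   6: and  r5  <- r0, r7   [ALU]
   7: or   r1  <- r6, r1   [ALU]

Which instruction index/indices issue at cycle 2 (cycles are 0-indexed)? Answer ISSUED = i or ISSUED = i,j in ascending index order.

t=0 i0:st ; no-port MEM/MEM
t=1 i1+i2:ld/mulh ; pair
t=2 i3:and ; RAW r7
t=3 i4+i5:and/st ; pair
t=4 i6+i7:and/or ; pair

ISSUED = 3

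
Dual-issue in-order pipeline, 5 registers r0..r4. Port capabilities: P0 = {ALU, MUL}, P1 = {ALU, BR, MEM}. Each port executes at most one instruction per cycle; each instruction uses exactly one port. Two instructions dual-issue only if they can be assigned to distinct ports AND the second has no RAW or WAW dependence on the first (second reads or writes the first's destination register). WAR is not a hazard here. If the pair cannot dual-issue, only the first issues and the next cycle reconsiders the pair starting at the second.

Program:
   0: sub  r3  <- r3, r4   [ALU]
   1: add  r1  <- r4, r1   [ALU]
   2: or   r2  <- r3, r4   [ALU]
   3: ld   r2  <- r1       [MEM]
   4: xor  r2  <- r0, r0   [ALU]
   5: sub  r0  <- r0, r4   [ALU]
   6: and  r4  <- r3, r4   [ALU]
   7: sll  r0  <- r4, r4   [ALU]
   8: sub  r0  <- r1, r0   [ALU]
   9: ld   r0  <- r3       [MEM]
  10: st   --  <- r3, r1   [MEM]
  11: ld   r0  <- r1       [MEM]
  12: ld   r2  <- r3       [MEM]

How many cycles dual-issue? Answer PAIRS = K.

PAIRS = 2

#0 head=0: sub/add i0+i1 dual
#1 head=2: or i2 WAW r2
#2 head=3: ld i3 WAW r2
#3 head=4: xor/sub i4+i5 dual
#4 head=6: and i6 RAW r4
#5 head=7: sll i7 RAW+WAW r0
#6 head=8: sub i8 WAW r0
#7 head=9: ld i9 no-port MEM/MEM
#8 head=10: st i10 no-port MEM/MEM
#9 head=11: ld i11 no-port MEM/MEM
#10 head=12: ld i12 tail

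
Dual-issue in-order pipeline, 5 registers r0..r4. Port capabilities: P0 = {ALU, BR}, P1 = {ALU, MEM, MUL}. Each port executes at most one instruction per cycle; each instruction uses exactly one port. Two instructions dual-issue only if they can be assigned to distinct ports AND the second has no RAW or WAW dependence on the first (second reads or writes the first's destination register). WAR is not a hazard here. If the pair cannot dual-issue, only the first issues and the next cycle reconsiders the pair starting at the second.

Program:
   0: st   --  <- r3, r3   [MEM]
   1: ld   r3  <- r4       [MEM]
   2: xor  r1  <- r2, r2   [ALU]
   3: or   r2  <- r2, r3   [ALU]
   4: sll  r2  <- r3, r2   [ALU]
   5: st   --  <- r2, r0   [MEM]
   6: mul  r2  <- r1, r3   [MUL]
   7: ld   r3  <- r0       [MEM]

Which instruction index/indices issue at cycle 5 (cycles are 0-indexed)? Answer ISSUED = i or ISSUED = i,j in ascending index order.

ISSUED = 6

c0: i0 st  no-port MEM/MEM
c1: i1/i2 ld+xor  2-wide
c2: i3 or  RAW+WAW r2
c3: i4 sll  RAW r2
c4: i5 st  no-port MEM/MUL
c5: i6 mul  no-port MUL/MEM
c6: i7 ld  tail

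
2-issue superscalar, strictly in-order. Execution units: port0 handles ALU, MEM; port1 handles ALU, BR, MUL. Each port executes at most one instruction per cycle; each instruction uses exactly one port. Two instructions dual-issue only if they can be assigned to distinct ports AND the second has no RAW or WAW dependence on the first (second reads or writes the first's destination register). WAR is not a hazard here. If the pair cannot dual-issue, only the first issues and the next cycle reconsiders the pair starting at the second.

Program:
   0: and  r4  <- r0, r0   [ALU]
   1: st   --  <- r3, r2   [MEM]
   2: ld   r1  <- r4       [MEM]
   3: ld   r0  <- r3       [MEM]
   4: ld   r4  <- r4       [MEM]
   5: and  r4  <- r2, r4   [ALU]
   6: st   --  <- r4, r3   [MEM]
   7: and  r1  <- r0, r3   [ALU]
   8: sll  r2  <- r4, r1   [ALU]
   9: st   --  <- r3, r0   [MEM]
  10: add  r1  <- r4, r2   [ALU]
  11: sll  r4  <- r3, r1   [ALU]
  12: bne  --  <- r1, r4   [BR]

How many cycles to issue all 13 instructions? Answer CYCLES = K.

0. and.ALU st.MEM @i0,i1  | dual
1. ld.MEM @i2  | no-port MEM/MEM
2. ld.MEM @i3  | no-port MEM/MEM
3. ld.MEM @i4  | RAW+WAW r4
4. and.ALU @i5  | RAW r4
5. st.MEM and.ALU @i6,i7  | dual
6. sll.ALU st.MEM @i8,i9  | dual
7. add.ALU @i10  | RAW r1
8. sll.ALU @i11  | RAW r4
9. bne.BR @i12  | tail

CYCLES = 10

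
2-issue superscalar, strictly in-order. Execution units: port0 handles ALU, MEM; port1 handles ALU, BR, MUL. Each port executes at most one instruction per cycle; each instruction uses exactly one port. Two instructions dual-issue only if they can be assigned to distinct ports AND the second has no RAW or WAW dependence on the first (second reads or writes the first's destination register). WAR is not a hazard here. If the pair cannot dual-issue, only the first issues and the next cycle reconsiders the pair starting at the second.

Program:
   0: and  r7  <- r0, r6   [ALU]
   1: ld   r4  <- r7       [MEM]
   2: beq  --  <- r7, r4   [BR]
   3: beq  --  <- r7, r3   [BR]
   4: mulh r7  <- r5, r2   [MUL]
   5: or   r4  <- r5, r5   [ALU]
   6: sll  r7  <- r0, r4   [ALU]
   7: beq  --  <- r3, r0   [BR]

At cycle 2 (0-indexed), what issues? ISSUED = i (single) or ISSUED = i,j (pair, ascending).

#0 head=0: and i0 RAW r7
#1 head=1: ld i1 RAW r4
#2 head=2: beq i2 no-port BR/BR
#3 head=3: beq i3 no-port BR/MUL
#4 head=4: mulh;or i4/i5 dual
#5 head=6: sll;beq i6/i7 dual

ISSUED = 2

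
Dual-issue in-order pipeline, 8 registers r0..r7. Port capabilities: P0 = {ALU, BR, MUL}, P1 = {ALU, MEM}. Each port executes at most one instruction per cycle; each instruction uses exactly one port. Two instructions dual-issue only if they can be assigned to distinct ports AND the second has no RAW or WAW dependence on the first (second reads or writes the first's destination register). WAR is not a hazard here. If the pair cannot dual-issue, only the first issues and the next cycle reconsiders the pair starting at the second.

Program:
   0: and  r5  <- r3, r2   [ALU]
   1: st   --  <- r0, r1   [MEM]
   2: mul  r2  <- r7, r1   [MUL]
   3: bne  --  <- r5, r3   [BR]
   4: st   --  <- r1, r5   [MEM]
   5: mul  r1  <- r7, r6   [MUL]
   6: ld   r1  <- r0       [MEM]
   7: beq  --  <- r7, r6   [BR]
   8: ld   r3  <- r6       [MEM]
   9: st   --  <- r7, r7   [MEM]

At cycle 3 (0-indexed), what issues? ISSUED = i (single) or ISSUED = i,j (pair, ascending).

[0] i0+i1  and.ALU/st.MEM  -- pair
[1] i2  mul.MUL  -- no-port MUL/BR
[2] i3+i4  bne.BR/st.MEM  -- pair
[3] i5  mul.MUL  -- WAW r1
[4] i6+i7  ld.MEM/beq.BR  -- pair
[5] i8  ld.MEM  -- no-port MEM/MEM
[6] i9  st.MEM  -- tail

ISSUED = 5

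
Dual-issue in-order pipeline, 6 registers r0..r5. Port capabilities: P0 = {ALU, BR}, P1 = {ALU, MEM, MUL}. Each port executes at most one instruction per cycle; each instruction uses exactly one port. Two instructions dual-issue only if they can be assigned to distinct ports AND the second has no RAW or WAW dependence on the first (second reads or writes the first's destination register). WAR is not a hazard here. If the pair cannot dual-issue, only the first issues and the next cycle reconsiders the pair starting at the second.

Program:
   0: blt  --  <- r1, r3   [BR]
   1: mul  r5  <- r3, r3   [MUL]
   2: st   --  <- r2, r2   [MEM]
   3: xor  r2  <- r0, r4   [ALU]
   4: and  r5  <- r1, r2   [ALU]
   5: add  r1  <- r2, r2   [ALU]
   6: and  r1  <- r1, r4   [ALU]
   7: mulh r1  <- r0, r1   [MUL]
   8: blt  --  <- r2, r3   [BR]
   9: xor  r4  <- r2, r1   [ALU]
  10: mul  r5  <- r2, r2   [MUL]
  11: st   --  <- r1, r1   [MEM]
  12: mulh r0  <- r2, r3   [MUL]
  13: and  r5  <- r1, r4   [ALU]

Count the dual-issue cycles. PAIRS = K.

PAIRS = 6

#0 head=0: blt/mul i0/i1 pair
#1 head=2: st/xor i2/i3 pair
#2 head=4: and/add i4/i5 pair
#3 head=6: and i6 RAW+WAW r1
#4 head=7: mulh/blt i7/i8 pair
#5 head=9: xor/mul i9/i10 pair
#6 head=11: st i11 no-port MEM/MUL
#7 head=12: mulh/and i12/i13 pair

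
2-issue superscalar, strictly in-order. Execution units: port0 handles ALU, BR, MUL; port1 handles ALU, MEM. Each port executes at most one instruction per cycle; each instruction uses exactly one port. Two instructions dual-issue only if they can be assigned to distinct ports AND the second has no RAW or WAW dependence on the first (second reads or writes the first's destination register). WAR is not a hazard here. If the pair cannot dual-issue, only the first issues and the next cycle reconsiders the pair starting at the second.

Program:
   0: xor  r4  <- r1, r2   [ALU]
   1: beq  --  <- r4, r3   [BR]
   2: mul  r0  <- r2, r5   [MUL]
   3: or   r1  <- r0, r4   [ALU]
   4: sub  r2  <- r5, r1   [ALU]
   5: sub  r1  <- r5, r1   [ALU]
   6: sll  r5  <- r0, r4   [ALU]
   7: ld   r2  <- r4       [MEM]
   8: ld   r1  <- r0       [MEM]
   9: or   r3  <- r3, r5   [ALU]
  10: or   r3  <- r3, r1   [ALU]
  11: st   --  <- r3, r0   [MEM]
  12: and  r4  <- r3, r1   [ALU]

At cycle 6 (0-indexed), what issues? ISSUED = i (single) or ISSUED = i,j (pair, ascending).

c0: i0 xor.ALU  RAW r4
c1: i1 beq.BR  no-port BR/MUL
c2: i2 mul.MUL  RAW r0
c3: i3 or.ALU  RAW r1
c4: i4+i5 sub.ALU;sub.ALU  dual
c5: i6+i7 sll.ALU;ld.MEM  dual
c6: i8+i9 ld.MEM;or.ALU  dual
c7: i10 or.ALU  RAW r3
c8: i11+i12 st.MEM;and.ALU  dual

ISSUED = 8,9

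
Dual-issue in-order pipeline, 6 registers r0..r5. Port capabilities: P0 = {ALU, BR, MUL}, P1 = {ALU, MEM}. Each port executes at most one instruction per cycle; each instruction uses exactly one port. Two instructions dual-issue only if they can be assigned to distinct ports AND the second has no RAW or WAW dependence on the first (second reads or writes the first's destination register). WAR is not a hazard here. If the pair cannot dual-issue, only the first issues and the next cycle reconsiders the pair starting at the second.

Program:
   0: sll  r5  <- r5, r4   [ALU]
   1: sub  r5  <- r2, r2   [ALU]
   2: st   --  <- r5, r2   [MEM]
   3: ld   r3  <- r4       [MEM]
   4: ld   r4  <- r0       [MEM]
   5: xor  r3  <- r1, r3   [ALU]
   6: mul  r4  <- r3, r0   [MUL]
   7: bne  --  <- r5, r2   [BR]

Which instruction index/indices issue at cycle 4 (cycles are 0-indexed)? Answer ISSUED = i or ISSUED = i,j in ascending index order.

0. sll @i0  | WAW r5
1. sub @i1  | RAW r5
2. st @i2  | no-port MEM/MEM
3. ld @i3  | no-port MEM/MEM
4. ld;xor @i4/i5  | 2-wide
5. mul @i6  | no-port MUL/BR
6. bne @i7  | tail

ISSUED = 4,5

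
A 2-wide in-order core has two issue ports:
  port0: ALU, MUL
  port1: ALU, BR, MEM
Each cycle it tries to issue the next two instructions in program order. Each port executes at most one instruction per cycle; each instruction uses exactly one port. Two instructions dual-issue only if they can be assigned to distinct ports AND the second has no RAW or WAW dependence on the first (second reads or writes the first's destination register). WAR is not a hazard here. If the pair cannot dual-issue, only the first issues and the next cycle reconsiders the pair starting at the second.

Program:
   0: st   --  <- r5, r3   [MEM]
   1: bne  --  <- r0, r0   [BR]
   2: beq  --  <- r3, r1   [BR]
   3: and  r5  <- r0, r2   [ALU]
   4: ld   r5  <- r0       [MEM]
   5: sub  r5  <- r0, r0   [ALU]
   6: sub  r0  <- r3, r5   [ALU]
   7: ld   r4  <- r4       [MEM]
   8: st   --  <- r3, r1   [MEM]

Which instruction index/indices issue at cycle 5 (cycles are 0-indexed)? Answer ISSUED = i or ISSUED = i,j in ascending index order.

t=0 i0:st.MEM ; no-port MEM/BR
t=1 i1:bne.BR ; no-port BR/BR
t=2 i2&i3:beq.BR+and.ALU ; dual
t=3 i4:ld.MEM ; WAW r5
t=4 i5:sub.ALU ; RAW r5
t=5 i6&i7:sub.ALU+ld.MEM ; dual
t=6 i8:st.MEM ; tail

ISSUED = 6,7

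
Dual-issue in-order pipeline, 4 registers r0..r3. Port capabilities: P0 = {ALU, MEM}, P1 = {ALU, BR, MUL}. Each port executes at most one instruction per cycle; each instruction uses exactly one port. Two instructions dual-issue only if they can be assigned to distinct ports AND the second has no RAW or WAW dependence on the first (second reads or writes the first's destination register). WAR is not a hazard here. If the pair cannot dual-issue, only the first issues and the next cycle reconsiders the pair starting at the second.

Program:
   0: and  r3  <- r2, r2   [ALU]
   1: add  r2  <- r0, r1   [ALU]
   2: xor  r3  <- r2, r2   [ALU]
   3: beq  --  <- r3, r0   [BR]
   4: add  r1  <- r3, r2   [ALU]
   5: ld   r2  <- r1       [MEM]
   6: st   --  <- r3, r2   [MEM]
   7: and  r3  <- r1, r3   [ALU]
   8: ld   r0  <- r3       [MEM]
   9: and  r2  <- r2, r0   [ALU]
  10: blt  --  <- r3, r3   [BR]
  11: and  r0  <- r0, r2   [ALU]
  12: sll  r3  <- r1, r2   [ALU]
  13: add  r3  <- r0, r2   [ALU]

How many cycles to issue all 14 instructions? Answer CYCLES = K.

CYCLES = 9

c0: i0/i1 and;add  pair
c1: i2 xor  RAW r3
c2: i3/i4 beq;add  pair
c3: i5 ld  no-port MEM/MEM
c4: i6/i7 st;and  pair
c5: i8 ld  RAW r0
c6: i9/i10 and;blt  pair
c7: i11/i12 and;sll  pair
c8: i13 add  tail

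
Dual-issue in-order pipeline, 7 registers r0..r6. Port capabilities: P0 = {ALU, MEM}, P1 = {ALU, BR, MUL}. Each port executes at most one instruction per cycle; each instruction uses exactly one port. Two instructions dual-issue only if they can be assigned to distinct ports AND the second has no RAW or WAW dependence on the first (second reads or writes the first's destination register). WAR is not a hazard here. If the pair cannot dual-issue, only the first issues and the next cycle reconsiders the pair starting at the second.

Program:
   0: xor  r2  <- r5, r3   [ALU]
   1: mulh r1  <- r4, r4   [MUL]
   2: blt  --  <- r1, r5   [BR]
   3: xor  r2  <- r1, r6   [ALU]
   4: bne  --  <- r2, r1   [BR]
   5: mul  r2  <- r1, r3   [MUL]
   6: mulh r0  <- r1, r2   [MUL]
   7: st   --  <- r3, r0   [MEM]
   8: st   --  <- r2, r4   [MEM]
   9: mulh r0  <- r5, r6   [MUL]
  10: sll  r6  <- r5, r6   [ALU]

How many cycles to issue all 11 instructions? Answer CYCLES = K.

CYCLES = 8

t=0 i0,i1:xor.ALU mulh.MUL ; 2-wide
t=1 i2,i3:blt.BR xor.ALU ; 2-wide
t=2 i4:bne.BR ; no-port BR/MUL
t=3 i5:mul.MUL ; no-port MUL/MUL
t=4 i6:mulh.MUL ; RAW r0
t=5 i7:st.MEM ; no-port MEM/MEM
t=6 i8,i9:st.MEM mulh.MUL ; 2-wide
t=7 i10:sll.ALU ; tail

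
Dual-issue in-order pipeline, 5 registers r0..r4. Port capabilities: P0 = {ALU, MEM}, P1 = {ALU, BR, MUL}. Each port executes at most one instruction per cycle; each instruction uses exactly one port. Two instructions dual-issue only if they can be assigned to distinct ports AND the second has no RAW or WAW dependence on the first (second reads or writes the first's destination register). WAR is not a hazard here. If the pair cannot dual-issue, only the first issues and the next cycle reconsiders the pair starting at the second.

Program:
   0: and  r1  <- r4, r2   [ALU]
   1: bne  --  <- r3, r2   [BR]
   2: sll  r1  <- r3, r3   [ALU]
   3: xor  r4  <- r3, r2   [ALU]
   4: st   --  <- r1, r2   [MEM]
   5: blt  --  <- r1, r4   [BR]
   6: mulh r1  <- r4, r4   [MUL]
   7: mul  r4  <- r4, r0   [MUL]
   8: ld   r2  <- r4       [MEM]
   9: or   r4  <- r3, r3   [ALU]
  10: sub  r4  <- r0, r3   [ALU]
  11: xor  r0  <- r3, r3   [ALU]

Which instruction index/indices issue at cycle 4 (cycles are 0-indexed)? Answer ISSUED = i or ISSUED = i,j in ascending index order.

0. and+bne @i0+i1  | dual
1. sll+xor @i2+i3  | dual
2. st+blt @i4+i5  | dual
3. mulh @i6  | no-port MUL/MUL
4. mul @i7  | RAW r4
5. ld+or @i8+i9  | dual
6. sub+xor @i10+i11  | dual

ISSUED = 7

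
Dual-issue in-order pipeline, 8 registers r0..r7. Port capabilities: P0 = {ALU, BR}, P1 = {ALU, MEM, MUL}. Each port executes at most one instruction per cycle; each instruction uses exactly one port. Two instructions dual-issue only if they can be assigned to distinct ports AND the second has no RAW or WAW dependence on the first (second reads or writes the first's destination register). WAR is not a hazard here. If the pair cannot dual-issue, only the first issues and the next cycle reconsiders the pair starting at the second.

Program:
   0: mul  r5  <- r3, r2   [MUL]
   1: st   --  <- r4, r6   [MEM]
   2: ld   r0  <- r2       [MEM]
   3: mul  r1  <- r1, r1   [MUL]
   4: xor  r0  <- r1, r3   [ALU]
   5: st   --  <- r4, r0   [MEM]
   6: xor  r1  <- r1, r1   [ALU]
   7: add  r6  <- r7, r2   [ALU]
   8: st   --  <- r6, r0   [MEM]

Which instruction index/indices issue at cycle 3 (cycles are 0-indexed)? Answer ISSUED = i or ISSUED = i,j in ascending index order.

#0 head=0: mul i0 no-port MUL/MEM
#1 head=1: st i1 no-port MEM/MEM
#2 head=2: ld i2 no-port MEM/MUL
#3 head=3: mul i3 RAW r1
#4 head=4: xor i4 RAW r0
#5 head=5: st xor i5+i6 2-wide
#6 head=7: add i7 RAW r6
#7 head=8: st i8 tail

ISSUED = 3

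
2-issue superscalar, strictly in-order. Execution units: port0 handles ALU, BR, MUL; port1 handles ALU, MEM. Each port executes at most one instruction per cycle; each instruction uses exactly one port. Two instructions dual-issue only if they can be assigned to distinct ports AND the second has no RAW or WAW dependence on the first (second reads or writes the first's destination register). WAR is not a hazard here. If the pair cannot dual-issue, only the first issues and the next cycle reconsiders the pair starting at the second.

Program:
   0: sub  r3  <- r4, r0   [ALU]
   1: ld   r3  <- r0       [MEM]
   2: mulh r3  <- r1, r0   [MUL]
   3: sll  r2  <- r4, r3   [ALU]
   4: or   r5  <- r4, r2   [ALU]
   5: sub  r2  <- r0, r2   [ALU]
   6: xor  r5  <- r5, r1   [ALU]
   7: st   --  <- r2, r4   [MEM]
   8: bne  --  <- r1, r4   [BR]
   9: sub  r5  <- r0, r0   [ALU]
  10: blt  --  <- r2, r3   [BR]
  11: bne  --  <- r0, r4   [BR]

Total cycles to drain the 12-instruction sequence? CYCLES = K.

CYCLES = 9

0. sub @i0  | WAW r3
1. ld @i1  | WAW r3
2. mulh @i2  | RAW r3
3. sll @i3  | RAW r2
4. or/sub @i4+i5  | dual
5. xor/st @i6+i7  | dual
6. bne/sub @i8+i9  | dual
7. blt @i10  | no-port BR/BR
8. bne @i11  | tail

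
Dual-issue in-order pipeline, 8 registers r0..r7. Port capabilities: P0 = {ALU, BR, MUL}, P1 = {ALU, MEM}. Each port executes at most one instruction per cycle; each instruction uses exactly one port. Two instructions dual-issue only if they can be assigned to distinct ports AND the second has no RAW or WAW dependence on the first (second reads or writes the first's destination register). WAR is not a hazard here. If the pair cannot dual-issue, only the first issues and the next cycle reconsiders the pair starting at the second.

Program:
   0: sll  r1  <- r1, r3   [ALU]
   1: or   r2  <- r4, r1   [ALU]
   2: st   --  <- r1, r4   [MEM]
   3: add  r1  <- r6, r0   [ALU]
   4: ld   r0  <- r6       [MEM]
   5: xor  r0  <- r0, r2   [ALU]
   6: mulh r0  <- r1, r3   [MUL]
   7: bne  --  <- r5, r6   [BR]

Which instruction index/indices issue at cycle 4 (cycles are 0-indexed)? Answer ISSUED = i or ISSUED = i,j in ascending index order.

ISSUED = 6

c0: i0 sll.ALU  RAW r1
c1: i1,i2 or.ALU/st.MEM  pair
c2: i3,i4 add.ALU/ld.MEM  pair
c3: i5 xor.ALU  WAW r0
c4: i6 mulh.MUL  no-port MUL/BR
c5: i7 bne.BR  tail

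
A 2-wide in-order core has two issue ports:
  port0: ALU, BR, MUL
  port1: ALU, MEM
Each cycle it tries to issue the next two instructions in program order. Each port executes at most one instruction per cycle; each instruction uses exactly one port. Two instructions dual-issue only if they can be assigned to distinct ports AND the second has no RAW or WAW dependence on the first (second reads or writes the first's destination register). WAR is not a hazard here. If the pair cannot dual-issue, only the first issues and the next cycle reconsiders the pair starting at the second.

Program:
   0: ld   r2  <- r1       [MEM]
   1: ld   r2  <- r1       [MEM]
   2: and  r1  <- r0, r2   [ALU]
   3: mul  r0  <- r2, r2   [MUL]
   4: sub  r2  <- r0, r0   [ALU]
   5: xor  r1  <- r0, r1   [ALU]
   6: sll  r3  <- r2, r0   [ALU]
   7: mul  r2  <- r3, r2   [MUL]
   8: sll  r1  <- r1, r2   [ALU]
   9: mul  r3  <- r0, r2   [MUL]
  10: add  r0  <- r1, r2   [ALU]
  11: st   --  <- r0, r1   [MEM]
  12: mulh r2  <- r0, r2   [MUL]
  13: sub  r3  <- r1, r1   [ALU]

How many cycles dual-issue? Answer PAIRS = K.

PAIRS = 4

t=0 i0:ld.MEM ; no-port MEM/MEM
t=1 i1:ld.MEM ; RAW r2
t=2 i2/i3:and.ALU/mul.MUL ; pair
t=3 i4/i5:sub.ALU/xor.ALU ; pair
t=4 i6:sll.ALU ; RAW r3
t=5 i7:mul.MUL ; RAW r2
t=6 i8/i9:sll.ALU/mul.MUL ; pair
t=7 i10:add.ALU ; RAW r0
t=8 i11/i12:st.MEM/mulh.MUL ; pair
t=9 i13:sub.ALU ; tail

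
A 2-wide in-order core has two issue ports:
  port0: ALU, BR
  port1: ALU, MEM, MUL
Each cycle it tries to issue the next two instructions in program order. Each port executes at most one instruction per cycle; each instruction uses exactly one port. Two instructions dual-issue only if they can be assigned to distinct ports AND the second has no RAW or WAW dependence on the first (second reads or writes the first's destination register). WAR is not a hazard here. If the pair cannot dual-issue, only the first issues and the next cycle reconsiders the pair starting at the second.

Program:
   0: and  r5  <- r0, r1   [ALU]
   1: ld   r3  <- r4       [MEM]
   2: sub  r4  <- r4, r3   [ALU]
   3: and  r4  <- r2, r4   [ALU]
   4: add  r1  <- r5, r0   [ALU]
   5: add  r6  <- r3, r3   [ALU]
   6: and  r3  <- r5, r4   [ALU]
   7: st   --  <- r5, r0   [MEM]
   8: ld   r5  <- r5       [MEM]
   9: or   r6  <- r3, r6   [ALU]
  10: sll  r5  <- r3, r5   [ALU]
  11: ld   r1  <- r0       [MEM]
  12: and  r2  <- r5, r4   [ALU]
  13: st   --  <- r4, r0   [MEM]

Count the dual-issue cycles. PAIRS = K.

t=0 i0&i1:and.ALU/ld.MEM ; dual
t=1 i2:sub.ALU ; RAW+WAW r4
t=2 i3&i4:and.ALU/add.ALU ; dual
t=3 i5&i6:add.ALU/and.ALU ; dual
t=4 i7:st.MEM ; no-port MEM/MEM
t=5 i8&i9:ld.MEM/or.ALU ; dual
t=6 i10&i11:sll.ALU/ld.MEM ; dual
t=7 i12&i13:and.ALU/st.MEM ; dual

PAIRS = 6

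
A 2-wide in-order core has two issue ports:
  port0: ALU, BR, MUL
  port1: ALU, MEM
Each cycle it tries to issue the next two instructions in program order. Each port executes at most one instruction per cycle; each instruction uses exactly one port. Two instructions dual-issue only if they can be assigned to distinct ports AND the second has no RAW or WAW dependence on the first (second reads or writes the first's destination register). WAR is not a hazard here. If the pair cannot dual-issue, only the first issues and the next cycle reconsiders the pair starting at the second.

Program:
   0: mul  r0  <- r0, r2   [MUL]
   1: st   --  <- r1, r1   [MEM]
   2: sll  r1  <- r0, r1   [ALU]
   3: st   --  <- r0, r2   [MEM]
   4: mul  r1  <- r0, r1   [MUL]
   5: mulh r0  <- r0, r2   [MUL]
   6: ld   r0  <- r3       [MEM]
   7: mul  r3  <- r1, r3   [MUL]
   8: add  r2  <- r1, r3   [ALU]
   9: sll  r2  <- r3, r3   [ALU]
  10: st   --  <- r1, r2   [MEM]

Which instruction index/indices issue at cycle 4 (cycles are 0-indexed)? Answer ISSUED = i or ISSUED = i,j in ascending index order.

  cy0 -> i0/i1 (mul.MUL st.MEM) dual
  cy1 -> i2/i3 (sll.ALU st.MEM) dual
  cy2 -> i4 (mul.MUL) no-port MUL/MUL
  cy3 -> i5 (mulh.MUL) WAW r0
  cy4 -> i6/i7 (ld.MEM mul.MUL) dual
  cy5 -> i8 (add.ALU) WAW r2
  cy6 -> i9 (sll.ALU) RAW r2
  cy7 -> i10 (st.MEM) tail

ISSUED = 6,7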